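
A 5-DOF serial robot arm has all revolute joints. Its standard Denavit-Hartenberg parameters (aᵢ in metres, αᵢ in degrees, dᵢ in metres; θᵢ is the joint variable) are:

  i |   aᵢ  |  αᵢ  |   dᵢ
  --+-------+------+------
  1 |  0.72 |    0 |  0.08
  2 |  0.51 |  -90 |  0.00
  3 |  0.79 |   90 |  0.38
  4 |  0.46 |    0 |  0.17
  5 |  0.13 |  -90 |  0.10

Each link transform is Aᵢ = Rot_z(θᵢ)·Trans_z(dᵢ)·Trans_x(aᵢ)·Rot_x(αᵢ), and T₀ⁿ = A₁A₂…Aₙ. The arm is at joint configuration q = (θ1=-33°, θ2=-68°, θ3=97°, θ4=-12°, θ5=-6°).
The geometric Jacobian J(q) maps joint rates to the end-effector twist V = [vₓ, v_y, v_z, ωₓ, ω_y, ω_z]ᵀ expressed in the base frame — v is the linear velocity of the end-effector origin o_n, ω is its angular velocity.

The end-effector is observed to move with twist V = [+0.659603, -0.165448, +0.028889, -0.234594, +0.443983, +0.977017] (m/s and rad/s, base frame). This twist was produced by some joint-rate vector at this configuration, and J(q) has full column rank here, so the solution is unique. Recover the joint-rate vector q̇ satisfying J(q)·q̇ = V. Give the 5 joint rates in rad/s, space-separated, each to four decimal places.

0.2590 0.6700 -0.3150 0.1990 -0.5930

o_n = [0.7268, -1.0393, -1.3063]
J₁: ẑ×o_n = [1.0393, 0.7268, -0.0000], ω = ẑ
J2: z=[0.0000, 0.0000, 1.0000] o=[0.6038, -0.3921, 0.0800] → [0.6472, 0.1230, -0.0000, 0.0000, 0.0000, 1.0000]
J3: z=[0.9816, -0.1908, 0.0000] o=[0.5065, -0.8928, 0.0800] → [0.2645, 1.3609, -0.1018, 0.9816, -0.1908, 0.0000]
J4: z=[-0.1894, -0.9743, -0.1219] o=[0.8979, -0.8708, -0.7041] → [0.5662, -0.0932, -0.1348, -0.1894, -0.9743, -0.1219]
J5: z=[-0.1894, -0.9743, -0.1219] o=[0.7823, -0.9643, -1.1714] → [0.1223, -0.0188, -0.0399, -0.1894, -0.9743, -0.1219]
q̇ = J⁺·V = [0.2590, 0.6700, -0.3150, 0.1990, -0.5930]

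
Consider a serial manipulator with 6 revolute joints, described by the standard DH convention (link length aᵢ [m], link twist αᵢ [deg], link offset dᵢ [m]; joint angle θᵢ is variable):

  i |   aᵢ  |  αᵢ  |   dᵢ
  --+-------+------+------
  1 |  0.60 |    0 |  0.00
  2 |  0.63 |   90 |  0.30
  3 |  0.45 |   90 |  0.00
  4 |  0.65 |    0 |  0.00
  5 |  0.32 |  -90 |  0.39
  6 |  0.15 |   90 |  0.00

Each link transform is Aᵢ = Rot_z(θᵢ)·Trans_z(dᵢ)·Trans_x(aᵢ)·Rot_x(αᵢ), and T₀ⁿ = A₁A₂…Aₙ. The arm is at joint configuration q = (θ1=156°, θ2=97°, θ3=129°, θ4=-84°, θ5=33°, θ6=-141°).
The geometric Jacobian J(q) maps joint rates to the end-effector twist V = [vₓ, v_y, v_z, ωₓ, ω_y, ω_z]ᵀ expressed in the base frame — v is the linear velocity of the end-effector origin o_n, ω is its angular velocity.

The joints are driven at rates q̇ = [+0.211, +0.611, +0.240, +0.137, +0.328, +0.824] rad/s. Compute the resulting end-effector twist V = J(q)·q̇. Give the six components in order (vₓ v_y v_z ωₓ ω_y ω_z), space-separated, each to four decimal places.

0.6791 0.6158 0.2172 -0.7132 0.2616 1.6123

o_n = [0.0458, -0.5649, 1.1069]
J₁: ẑ×o_n = [0.5649, 0.0458, -0.0000], ω = ẑ
J2: z=[0.0000, 0.0000, 1.0000] o=[-0.5481, 0.2440, 0.0000] → [0.8089, 0.5940, -0.0000, 0.0000, 0.0000, 1.0000]
J3: z=[-0.9563, 0.2924, 0.0000] o=[-0.7323, -0.3584, 0.3000] → [0.2359, 0.7716, -0.0301, -0.9563, 0.2924, 0.0000]
J4: z=[-0.2272, -0.7432, 0.6293] o=[-0.6495, -0.0876, 0.6497] → [-0.0394, 0.5415, 0.6252, -0.2272, -0.7432, 0.6293]
J5: z=[-0.2272, -0.7432, 0.6293] o=[-0.0188, -0.2357, 0.7025] → [-0.0933, 0.1326, 0.1229, -0.2272, -0.7432, 0.6293]
J6: z=[-0.4588, 0.6517, 0.6040] o=[0.1674, -0.4771, 1.1045] → [0.0546, -0.0723, 0.1195, -0.4588, 0.6517, 0.6040]
V = J·q̇ = [0.6791, 0.6158, 0.2172, -0.7132, 0.2616, 1.6123]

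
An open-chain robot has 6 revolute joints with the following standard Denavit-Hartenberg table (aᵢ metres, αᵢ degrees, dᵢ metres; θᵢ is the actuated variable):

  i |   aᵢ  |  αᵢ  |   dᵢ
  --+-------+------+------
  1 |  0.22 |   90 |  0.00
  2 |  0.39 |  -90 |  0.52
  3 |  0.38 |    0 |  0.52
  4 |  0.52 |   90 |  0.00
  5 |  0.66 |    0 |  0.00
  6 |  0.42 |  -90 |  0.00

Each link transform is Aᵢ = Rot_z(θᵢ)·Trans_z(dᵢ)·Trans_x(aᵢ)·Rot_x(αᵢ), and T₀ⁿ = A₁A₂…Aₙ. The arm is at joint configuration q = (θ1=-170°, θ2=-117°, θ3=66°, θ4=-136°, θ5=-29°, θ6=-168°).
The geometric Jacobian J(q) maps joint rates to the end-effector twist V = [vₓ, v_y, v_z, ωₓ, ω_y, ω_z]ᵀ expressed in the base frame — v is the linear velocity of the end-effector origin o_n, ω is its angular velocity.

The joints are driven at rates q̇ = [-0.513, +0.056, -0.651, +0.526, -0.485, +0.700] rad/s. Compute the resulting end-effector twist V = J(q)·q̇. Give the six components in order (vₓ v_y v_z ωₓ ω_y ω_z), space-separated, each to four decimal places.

0.7226 0.1659 0.0893 -0.0031 0.1310 -0.2762

o_n = [-0.2936, 0.7875, -0.8437]
J₁: ẑ×o_n = [-0.7875, -0.2936, 0.0000], ω = ẑ
J2: z=[-0.1736, 0.9848, 0.0000] o=[-0.2167, -0.0382, 0.0000] → [-0.8309, -0.1465, -0.0676, -0.1736, 0.9848, 0.0000]
J3: z=[-0.8775, -0.1547, -0.4540] o=[-0.1326, 0.5046, -0.3475] → [0.2052, -0.3623, -0.2731, -0.8775, -0.1547, -0.4540]
J4: z=[-0.8775, -0.1547, -0.4540] o=[-0.4595, 0.0945, -0.7213] → [0.3336, -0.1828, -0.5824, -0.8775, -0.1547, -0.4540]
J5: z=[-0.4795, 0.2627, 0.8373] o=[-0.4648, 0.5897, -0.8797] → [-0.1561, 0.1606, -0.1398, -0.4795, 0.2627, 0.8373]
J6: z=[-0.4795, 0.2627, 0.8373] o=[-0.1900, 1.1890, -0.9104] → [0.3537, -0.0548, 0.2198, -0.4795, 0.2627, 0.8373]
V = J·q̇ = [0.7226, 0.1659, 0.0893, -0.0031, 0.1310, -0.2762]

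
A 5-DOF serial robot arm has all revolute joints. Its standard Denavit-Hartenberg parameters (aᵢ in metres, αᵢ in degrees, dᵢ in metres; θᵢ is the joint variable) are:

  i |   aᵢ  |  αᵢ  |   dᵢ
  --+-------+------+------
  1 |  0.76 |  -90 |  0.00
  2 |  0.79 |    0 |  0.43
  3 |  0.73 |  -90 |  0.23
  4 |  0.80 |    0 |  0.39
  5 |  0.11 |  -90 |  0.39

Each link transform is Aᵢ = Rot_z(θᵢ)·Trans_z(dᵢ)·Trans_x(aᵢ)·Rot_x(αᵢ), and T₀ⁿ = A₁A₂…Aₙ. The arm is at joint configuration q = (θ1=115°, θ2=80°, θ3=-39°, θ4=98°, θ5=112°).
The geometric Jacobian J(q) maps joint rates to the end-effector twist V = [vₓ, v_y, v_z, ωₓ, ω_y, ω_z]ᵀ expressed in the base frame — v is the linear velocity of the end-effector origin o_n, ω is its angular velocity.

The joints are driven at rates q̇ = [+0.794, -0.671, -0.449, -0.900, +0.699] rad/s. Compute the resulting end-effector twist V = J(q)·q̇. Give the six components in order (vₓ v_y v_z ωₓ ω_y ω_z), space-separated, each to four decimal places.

-1.3651 1.7435 -0.4992 0.9593 0.5928 0.9457

o_n = [-0.2599, 0.7400, -1.7101]
J₁: ẑ×o_n = [-0.7400, -0.2599, 0.0000], ω = ẑ
J2: z=[-0.9063, -0.4226, 0.0000] o=[-0.3212, 0.6888, 0.0000] → [0.7227, -1.5498, -0.0205, -0.9063, -0.4226, 0.0000]
J3: z=[-0.9063, -0.4226, 0.0000] o=[-0.7689, 0.6314, -0.7780] → [0.3939, -0.8447, 0.1167, -0.9063, -0.4226, 0.0000]
J4: z=[0.2773, -0.5946, -0.7547] o=[-1.2102, 1.0335, -1.2569] → [0.0479, -0.5916, 0.4837, 0.2773, -0.5946, -0.7547]
J5: z=[0.2773, -0.5946, -0.7547] o=[-0.3485, 1.0603, -1.4782] → [-0.1039, -0.0026, -0.0361, 0.2773, -0.5946, -0.7547]
V = J·q̇ = [-1.3651, 1.7435, -0.4992, 0.9593, 0.5928, 0.9457]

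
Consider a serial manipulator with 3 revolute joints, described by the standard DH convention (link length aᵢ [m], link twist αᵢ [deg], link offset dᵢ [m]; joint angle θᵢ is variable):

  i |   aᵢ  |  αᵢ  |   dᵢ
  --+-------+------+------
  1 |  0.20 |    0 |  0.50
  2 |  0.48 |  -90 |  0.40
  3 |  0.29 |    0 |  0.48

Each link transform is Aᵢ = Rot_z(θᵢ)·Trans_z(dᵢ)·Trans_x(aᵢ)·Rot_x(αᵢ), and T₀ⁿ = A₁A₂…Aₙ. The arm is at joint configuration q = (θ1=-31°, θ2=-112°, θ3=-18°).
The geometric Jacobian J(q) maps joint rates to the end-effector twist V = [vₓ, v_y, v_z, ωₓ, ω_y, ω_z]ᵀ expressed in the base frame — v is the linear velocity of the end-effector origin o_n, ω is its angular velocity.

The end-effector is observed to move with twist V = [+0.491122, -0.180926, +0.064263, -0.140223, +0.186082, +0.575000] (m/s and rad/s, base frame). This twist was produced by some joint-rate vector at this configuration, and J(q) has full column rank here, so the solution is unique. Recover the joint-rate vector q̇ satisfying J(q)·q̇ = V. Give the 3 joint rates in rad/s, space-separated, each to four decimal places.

o_n = [-0.1433, -0.9412, 0.9896]
J₁: ẑ×o_n = [0.9412, -0.1433, 0.0000], ω = ẑ
J2: z=[0.0000, 0.0000, 1.0000] o=[0.1714, -0.1030, 0.5000] → [0.8382, -0.3147, 0.0000, 0.0000, 0.0000, 1.0000]
J3: z=[0.6018, -0.7986, 0.0000] o=[-0.2119, -0.3919, 0.9000] → [-0.0716, -0.0539, -0.2758, 0.6018, -0.7986, 0.0000]
q̇ = J⁺·V = [-0.0730, 0.6480, -0.2330]

-0.0730 0.6480 -0.2330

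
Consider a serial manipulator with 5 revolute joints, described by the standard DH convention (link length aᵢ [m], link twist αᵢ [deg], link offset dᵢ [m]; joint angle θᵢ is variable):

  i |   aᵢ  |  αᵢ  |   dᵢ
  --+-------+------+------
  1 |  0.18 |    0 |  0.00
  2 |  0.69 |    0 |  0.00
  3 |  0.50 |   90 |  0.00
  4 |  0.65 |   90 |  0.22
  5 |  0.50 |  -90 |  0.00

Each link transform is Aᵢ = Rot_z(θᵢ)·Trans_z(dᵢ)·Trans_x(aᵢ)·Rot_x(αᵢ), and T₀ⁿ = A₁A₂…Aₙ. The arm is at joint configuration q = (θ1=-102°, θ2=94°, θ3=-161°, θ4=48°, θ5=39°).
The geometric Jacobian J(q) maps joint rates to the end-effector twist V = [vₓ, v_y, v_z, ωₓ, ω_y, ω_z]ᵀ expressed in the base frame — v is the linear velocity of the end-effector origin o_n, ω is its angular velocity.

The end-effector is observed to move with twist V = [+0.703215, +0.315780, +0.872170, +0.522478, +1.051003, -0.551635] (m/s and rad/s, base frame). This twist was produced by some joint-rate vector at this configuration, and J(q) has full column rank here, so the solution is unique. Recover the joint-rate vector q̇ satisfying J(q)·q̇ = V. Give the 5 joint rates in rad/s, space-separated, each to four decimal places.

-0.5410 -0.8630 0.2100 0.9320 -0.9600

o_n = [-0.6291, 0.0247, 0.7718]
J₁: ẑ×o_n = [-0.0247, -0.6291, 0.0000], ω = ẑ
J2: z=[0.0000, 0.0000, 1.0000] o=[-0.0374, -0.1761, 0.0000] → [-0.2008, -0.5917, 0.0000, 0.0000, 0.0000, 1.0000]
J3: z=[0.0000, 0.0000, 1.0000] o=[0.6459, -0.2721, 0.0000] → [-0.2968, -1.2750, 0.0000, 0.0000, 0.0000, 1.0000]
J4: z=[-0.1908, 0.9816, 0.0000] o=[0.1550, -0.3675, 0.0000] → [0.7576, 0.1473, 0.6949, -0.1908, 0.9816, 0.0000]
J5: z=[-0.7295, -0.1418, -0.6691] o=[-0.3139, -0.2345, 0.4830] → [0.1325, 0.4216, -0.2338, -0.7295, -0.1418, -0.6691]
q̇ = J⁺·V = [-0.5410, -0.8630, 0.2100, 0.9320, -0.9600]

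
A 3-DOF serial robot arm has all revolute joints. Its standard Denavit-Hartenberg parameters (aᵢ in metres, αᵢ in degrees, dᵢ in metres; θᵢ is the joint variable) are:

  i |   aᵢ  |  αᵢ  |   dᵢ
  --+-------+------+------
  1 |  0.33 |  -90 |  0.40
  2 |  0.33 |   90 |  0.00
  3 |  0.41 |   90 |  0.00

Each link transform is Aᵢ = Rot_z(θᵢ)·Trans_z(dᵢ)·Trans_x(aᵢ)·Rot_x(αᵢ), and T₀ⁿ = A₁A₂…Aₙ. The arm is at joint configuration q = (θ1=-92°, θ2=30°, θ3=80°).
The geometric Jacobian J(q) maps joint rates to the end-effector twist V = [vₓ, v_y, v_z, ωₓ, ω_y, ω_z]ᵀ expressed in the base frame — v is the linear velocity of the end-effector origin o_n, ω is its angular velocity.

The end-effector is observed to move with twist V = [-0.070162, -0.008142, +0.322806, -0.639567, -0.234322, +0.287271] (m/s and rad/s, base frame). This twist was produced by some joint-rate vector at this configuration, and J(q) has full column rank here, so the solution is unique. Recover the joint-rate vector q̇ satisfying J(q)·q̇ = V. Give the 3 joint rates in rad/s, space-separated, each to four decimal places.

-0.1570 -0.6310 0.5130

o_n = [0.3799, -0.6911, 0.1994]
J₁: ẑ×o_n = [0.6911, 0.3799, -0.0000], ω = ẑ
J2: z=[0.9994, -0.0349, 0.0000] o=[-0.0115, -0.3298, 0.4000] → [0.0070, 0.2005, -0.3474, 0.9994, -0.0349, 0.0000]
J3: z=[-0.0174, -0.4997, 0.8660] o=[-0.0215, -0.6154, 0.2350] → [0.0834, 0.3470, 0.2019, -0.0174, -0.4997, 0.8660]
q̇ = J⁺·V = [-0.1570, -0.6310, 0.5130]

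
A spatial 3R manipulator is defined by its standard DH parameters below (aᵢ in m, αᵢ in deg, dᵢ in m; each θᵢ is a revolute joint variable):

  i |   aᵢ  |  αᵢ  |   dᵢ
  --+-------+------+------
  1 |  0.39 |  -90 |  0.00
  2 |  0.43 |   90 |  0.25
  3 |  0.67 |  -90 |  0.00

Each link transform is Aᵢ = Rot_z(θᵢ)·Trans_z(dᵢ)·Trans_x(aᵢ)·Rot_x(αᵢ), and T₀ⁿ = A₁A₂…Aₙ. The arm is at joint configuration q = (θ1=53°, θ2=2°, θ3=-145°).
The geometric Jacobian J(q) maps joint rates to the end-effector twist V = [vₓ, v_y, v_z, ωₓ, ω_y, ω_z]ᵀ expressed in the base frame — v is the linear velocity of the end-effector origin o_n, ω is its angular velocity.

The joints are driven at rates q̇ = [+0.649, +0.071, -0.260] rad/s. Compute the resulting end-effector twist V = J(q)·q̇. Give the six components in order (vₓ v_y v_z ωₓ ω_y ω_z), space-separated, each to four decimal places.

o_n = [0.2705, 0.1358, 0.0041]
J₁: ẑ×o_n = [-0.1358, 0.2705, 0.0000], ω = ẑ
J2: z=[-0.7986, 0.6018, 0.0000] o=[0.2347, 0.3115, 0.0000] → [0.0025, 0.0033, 0.1188, -0.7986, 0.6018, 0.0000]
J3: z=[0.0210, 0.0279, 0.9994] o=[0.2937, 0.8051, -0.0150] → [0.6695, -0.0236, -0.0134, 0.0210, 0.0279, 0.9994]
V = J·q̇ = [-0.2620, 0.1819, 0.0119, -0.0622, 0.0355, 0.3892]

-0.2620 0.1819 0.0119 -0.0622 0.0355 0.3892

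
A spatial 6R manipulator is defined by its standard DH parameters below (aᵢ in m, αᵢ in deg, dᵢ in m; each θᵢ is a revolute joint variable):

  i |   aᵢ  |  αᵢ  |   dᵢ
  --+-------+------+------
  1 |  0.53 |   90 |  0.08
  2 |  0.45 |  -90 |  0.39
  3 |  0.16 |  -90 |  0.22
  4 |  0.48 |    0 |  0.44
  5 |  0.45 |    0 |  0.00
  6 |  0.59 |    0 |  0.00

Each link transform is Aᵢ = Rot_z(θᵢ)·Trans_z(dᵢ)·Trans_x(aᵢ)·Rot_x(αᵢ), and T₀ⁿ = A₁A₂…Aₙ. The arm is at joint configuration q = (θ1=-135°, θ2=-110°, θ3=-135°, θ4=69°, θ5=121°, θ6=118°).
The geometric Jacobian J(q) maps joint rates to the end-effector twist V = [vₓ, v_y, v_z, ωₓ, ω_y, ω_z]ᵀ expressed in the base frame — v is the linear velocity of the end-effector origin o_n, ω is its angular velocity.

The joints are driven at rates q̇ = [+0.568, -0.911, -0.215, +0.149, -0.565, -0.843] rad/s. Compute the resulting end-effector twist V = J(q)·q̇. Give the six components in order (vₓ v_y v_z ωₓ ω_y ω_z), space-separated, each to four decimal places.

o_n = [-1.0649, 0.1787, -0.5754]
J₁: ẑ×o_n = [-0.1787, -1.0649, 0.0000], ω = ẑ
J2: z=[-0.7071, 0.7071, 0.0000] o=[-0.3748, -0.3748, 0.0800] → [-0.4635, -0.4635, 0.0966, -0.7071, 0.7071, 0.0000]
J3: z=[-0.6645, -0.6645, -0.3420] o=[-0.5417, 0.0098, -0.3429] → [0.2123, 0.0244, -0.4599, -0.6645, -0.6645, -0.3420]
J4: z=[-0.3290, 0.6710, -0.6645] o=[-0.7953, -0.0837, -0.3118] → [-0.0025, 0.0924, 0.0946, -0.3290, 0.6710, -0.6645]
J5: z=[-0.3290, 0.6710, -0.6645] o=[-0.7577, 0.5659, -0.3366] → [-0.4175, 0.1256, 0.3335, -0.3290, 0.6710, -0.6645]
J6: z=[-0.3290, 0.6710, -0.6645] o=[-0.5122, 0.3682, -0.6578] → [-0.0706, 0.3943, 0.4332, -0.3290, 0.6710, -0.6645]
V = J·q̇ = [0.5701, -0.5775, -0.5286, 1.2012, -1.3461, 1.4781]

0.5701 -0.5775 -0.5286 1.2012 -1.3461 1.4781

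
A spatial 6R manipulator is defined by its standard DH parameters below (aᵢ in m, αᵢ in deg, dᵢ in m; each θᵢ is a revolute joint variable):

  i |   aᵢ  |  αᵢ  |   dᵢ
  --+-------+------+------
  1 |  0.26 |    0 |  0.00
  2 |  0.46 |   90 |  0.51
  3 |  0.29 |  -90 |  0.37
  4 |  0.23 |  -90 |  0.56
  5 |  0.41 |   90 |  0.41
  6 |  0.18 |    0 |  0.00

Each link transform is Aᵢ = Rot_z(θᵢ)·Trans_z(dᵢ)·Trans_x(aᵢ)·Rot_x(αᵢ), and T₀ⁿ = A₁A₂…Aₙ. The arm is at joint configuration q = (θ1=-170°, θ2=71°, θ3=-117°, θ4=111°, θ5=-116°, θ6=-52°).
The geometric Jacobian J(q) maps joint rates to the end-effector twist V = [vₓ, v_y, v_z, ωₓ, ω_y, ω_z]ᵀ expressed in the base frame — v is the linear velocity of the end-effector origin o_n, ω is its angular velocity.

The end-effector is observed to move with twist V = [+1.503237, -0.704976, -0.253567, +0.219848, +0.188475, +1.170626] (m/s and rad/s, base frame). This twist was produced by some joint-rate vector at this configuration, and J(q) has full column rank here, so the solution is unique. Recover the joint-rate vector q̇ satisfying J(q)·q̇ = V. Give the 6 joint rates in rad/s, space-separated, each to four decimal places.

o_n = [-0.9273, -1.3141, 0.0085]
J₁: ẑ×o_n = [1.3141, -0.9273, 0.0000], ω = ẑ
J2: z=[0.0000, 0.0000, 1.0000] o=[-0.2561, -0.0451, 0.0000] → [1.2689, -0.6713, 0.0000, 0.0000, 0.0000, 1.0000]
J3: z=[-0.9877, 0.1564, 0.0000] o=[-0.3280, -0.4995, 0.5100] → [-0.0785, -0.4954, 0.8983, -0.9877, 0.1564, 0.0000]
J4: z=[-0.1394, -0.8800, -0.4540] o=[-0.6729, -0.3116, 0.2516] → [-0.2411, 0.0816, -0.0842, -0.1394, -0.8800, -0.4540]
J5: z=[-0.4203, -0.3626, 0.8318] o=[-0.5447, -0.8749, 0.0708] → [0.3879, -0.3445, 0.0458, -0.4203, -0.3626, 0.8318]
J6: z=[-0.7448, 0.6615, -0.0880] o=[-0.9295, -1.2928, 0.1872] → [-0.1201, -0.1333, 0.0145, -0.7448, 0.6615, -0.0880]
q̇ = J⁺·V = [0.2230, 0.9380, -0.2950, -0.1360, -0.0470, 0.1480]

0.2230 0.9380 -0.2950 -0.1360 -0.0470 0.1480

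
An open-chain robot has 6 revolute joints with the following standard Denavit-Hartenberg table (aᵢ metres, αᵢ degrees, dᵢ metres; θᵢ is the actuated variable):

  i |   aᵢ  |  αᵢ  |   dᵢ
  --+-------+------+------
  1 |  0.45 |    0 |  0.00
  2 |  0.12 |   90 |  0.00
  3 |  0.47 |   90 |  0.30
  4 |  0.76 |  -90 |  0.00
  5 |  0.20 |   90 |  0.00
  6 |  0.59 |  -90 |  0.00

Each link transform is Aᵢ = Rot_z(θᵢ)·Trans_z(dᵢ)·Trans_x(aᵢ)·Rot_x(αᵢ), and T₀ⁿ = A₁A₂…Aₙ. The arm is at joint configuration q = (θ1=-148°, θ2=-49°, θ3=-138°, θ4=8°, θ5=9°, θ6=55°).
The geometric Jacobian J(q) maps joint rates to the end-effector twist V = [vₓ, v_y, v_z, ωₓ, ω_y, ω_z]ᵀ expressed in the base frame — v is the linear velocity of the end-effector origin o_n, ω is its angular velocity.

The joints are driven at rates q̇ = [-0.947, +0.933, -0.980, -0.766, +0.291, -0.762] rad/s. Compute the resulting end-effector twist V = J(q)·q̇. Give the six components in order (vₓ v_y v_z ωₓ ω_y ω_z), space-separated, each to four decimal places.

1.0505 -1.2330 0.4256 -1.2915 -0.3459 -1.0365

o_n = [0.9252, 0.3642, -1.1880]
J₁: ẑ×o_n = [-0.3642, 0.9252, 0.0000], ω = ẑ
J2: z=[0.0000, 0.0000, 1.0000] o=[-0.3816, -0.2385, 0.0000] → [-0.6026, 1.3069, 0.0000, 0.0000, 0.0000, 1.0000]
J3: z=[0.2924, 0.9563, 0.0000] o=[-0.4964, -0.2034, 0.0000] → [-1.1361, 0.3473, -1.1936, 0.2924, 0.9563, 0.0000]
J4: z=[0.6399, -0.1956, 0.7431] o=[-0.0747, -0.0186, -0.3145] → [-0.1136, 1.3020, 0.4405, 0.6399, -0.1956, 0.7431]
J5: z=[0.1906, 0.9772, 0.0931] o=[0.4911, -0.0810, -0.8181] → [-0.4030, 0.1109, -0.3394, 0.1906, 0.9772, 0.0931]
J6: z=[0.7485, -0.2061, 0.6303] o=[0.6182, -0.0911, -0.9722] → [-0.2425, 0.3551, 0.4040, 0.7485, -0.2061, 0.6303]
V = J·q̇ = [1.0505, -1.2330, 0.4256, -1.2915, -0.3459, -1.0365]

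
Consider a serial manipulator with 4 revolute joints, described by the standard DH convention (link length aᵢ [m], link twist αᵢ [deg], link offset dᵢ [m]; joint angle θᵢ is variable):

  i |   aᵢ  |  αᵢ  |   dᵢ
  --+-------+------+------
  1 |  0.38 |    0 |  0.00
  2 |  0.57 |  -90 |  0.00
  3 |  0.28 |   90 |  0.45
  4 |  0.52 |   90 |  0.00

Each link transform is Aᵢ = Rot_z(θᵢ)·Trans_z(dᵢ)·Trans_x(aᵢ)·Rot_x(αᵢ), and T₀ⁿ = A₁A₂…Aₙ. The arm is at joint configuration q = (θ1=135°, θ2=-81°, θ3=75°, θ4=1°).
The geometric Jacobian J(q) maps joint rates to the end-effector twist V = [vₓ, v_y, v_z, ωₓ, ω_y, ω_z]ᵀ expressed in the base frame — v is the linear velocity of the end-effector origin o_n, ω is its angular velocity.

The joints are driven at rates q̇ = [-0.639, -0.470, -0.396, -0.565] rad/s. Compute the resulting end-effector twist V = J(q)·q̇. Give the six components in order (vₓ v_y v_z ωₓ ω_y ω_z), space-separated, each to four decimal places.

1.5864 0.1530 0.0770 -0.0004 -0.6743 -1.2552

o_n = [-0.1834, 1.1672, -0.7727]
J₁: ẑ×o_n = [-1.1672, -0.1834, 0.0000], ω = ẑ
J2: z=[0.0000, 0.0000, 1.0000] o=[-0.2687, 0.2687, 0.0000] → [-0.8985, 0.0853, 0.0000, 0.0000, 0.0000, 1.0000]
J3: z=[-0.8090, 0.5878, 0.0000] o=[0.0663, 0.7298, 0.0000] → [-0.4542, -0.6251, -0.2070, -0.8090, 0.5878, 0.0000]
J4: z=[0.5678, 0.7815, 0.2588] o=[-0.2551, 1.0530, -0.2705] → [-0.4220, 0.3037, 0.0088, 0.5678, 0.7815, 0.2588]
V = J·q̇ = [1.5864, 0.1530, 0.0770, -0.0004, -0.6743, -1.2552]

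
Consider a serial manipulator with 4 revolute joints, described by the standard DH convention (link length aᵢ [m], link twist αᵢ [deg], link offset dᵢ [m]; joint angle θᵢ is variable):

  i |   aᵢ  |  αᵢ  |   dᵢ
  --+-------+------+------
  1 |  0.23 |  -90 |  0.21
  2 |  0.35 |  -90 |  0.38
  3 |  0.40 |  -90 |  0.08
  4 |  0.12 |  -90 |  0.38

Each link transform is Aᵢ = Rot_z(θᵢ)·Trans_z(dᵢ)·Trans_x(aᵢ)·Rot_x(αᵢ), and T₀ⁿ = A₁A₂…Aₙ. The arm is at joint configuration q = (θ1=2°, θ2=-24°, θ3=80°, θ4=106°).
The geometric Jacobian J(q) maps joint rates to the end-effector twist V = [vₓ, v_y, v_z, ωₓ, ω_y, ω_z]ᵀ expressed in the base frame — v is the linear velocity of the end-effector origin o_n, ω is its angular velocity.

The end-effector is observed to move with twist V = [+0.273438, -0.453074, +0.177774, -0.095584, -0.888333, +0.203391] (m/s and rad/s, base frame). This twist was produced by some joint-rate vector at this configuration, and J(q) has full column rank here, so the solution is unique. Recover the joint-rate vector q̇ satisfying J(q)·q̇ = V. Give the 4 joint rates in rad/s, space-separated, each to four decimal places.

o_n = [0.2532, -0.0385, 0.2584]
J₁: ẑ×o_n = [0.0385, 0.2532, -0.0000], ω = ẑ
J2: z=[-0.0349, 0.9994, 0.0000] o=[0.2299, 0.0080, 0.2100] → [0.0483, 0.0017, -0.0217, -0.0349, 0.9994, 0.0000]
J3: z=[0.4065, 0.0142, -0.9135] o=[0.5361, 0.3990, 0.3524] → [-0.4010, 0.2967, -0.1738, 0.4065, 0.0142, -0.9135]
J4: z=[-0.8931, -0.2049, -0.4006] o=[0.6458, 0.0086, 0.3075] → [-0.0088, 0.1134, -0.0384, -0.8931, -0.2049, -0.4006]
q̇ = J⁺·V = [-0.6740, -0.9270, -0.8530, -0.2450]

-0.6740 -0.9270 -0.8530 -0.2450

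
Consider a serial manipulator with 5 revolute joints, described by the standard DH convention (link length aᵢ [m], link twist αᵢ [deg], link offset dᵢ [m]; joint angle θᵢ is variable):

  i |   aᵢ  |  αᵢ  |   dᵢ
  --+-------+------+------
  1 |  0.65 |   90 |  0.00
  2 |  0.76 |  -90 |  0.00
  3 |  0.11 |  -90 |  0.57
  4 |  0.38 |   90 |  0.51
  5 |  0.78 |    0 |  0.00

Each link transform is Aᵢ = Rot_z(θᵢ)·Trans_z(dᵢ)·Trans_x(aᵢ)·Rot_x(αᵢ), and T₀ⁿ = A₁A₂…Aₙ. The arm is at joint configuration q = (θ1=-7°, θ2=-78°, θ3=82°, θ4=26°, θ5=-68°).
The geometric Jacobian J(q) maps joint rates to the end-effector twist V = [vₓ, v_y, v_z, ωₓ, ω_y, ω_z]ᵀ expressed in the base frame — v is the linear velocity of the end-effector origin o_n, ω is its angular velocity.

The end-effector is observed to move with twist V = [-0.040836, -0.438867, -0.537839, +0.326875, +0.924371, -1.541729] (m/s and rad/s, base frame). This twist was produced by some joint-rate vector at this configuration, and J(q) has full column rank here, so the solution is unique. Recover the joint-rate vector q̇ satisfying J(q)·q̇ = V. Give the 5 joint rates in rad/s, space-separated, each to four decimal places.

-0.7540 -0.8810 -0.3440 -0.7960 0.4310

o_n = [1.2159, 0.5333, -0.9899]
J₁: ẑ×o_n = [-0.5333, 1.2159, 0.0000], ω = ẑ
J2: z=[-0.1219, -0.9925, 0.0000] o=[0.6452, -0.0792, 0.0000] → [0.9825, -0.1206, 0.4919, -0.1219, -0.9925, 0.0000]
J3: z=[0.9709, -0.1192, 0.2079] o=[0.8020, -0.0985, -0.7434] → [-0.1020, 0.3254, 0.6627, 0.9709, -0.1192, 0.2079]
J4: z=[-0.1874, 0.1632, 0.9686] o=[1.3718, -0.0587, -0.6399] → [-0.6306, -0.2166, -0.0855, -0.1874, 0.1632, 0.9686]
J5: z=[0.9381, 0.3222, 0.1272] o=[1.1655, 0.3789, -0.2270] → [-0.2654, 0.7221, 0.1286, 0.9381, 0.3222, 0.1272]
q̇ = J⁺·V = [-0.7540, -0.8810, -0.3440, -0.7960, 0.4310]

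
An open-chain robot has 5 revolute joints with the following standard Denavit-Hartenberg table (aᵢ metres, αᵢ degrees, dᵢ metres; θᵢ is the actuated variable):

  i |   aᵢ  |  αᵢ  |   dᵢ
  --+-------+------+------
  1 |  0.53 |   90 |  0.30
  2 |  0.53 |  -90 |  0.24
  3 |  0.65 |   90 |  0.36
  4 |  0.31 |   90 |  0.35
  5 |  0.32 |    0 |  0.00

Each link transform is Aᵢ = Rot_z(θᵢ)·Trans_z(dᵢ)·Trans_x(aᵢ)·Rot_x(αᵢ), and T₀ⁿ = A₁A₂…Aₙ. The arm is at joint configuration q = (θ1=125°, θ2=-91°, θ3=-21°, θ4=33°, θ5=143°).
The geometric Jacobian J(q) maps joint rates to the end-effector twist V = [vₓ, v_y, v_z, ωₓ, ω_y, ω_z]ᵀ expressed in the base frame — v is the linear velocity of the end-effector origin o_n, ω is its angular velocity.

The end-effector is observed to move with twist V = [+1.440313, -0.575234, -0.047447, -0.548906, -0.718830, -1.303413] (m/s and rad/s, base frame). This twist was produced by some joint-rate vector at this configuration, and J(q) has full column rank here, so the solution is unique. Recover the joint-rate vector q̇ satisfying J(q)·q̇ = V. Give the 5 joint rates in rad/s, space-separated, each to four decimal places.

-0.9620 -0.2900 -0.0860 -0.6580 0.2170

o_n = [0.2982, 1.3104, -0.6917]
J₁: ẑ×o_n = [-1.3104, 0.2982, 0.0000], ω = ẑ
J2: z=[0.8192, 0.5736, 0.0000] o=[-0.3040, 0.4342, 0.3000] → [-0.5688, 0.8123, 0.3724, 0.8192, 0.5736, 0.0000]
J3: z=[-0.5735, 0.8190, -0.0175] o=[-0.1021, 0.5642, -0.2299] → [-0.3652, -0.2718, -0.7557, -0.5735, 0.8190, -0.0175]
J4: z=[0.7612, 0.5406, 0.3583] o=[-0.1117, 0.9840, -0.8429] → [-0.0352, 0.0317, 0.0269, 0.7612, 0.5406, 0.3583]
J5: z=[0.6459, -0.5822, -0.4938] o=[0.1367, 1.3615, -0.9632] → [-0.1833, -0.2551, 0.0610, 0.6459, -0.5822, -0.4938]
q̇ = J⁺·V = [-0.9620, -0.2900, -0.0860, -0.6580, 0.2170]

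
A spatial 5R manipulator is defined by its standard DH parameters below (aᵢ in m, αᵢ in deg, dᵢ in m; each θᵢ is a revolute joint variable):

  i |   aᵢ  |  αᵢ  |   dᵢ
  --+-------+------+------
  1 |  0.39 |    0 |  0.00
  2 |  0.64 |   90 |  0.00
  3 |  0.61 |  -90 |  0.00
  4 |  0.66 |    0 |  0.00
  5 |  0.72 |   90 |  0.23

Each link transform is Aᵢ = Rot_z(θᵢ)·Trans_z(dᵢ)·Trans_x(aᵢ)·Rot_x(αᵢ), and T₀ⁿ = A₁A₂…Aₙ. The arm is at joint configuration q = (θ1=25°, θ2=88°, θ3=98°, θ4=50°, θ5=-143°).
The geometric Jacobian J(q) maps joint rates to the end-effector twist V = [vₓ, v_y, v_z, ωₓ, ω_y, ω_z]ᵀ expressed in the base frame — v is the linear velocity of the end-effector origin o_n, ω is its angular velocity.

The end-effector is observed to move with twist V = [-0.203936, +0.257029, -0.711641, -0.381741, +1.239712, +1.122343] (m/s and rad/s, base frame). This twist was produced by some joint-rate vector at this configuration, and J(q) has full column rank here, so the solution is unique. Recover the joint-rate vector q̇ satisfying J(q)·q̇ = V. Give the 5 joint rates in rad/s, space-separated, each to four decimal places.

o_n = [0.4430, 0.5000, 0.9548]
J₁: ẑ×o_n = [-0.5000, 0.4430, 0.0000], ω = ẑ
J2: z=[0.0000, 0.0000, 1.0000] o=[0.3535, 0.1648, 0.0000] → [-0.3352, 0.0896, 0.0000, 0.0000, 0.0000, 1.0000]
J3: z=[0.9205, 0.3907, 0.0000] o=[0.1034, 0.7539, 0.0000] → [0.3731, -0.8789, -0.3665, 0.9205, 0.3907, 0.0000]
J4: z=[0.3869, -0.9115, -0.1392] o=[0.1366, 0.6758, 0.6041] → [-0.3442, -0.1784, 0.2113, 0.3869, -0.9115, -0.1392]
J5: z=[0.3869, -0.9115, -0.1392] o=[-0.3058, 0.4239, 1.0242] → [0.0738, -0.0774, 0.7120, 0.3869, -0.9115, -0.1392]
q̇ = J⁺·V = [0.3830, 0.5580, 0.1330, -0.5290, -0.7740]

0.3830 0.5580 0.1330 -0.5290 -0.7740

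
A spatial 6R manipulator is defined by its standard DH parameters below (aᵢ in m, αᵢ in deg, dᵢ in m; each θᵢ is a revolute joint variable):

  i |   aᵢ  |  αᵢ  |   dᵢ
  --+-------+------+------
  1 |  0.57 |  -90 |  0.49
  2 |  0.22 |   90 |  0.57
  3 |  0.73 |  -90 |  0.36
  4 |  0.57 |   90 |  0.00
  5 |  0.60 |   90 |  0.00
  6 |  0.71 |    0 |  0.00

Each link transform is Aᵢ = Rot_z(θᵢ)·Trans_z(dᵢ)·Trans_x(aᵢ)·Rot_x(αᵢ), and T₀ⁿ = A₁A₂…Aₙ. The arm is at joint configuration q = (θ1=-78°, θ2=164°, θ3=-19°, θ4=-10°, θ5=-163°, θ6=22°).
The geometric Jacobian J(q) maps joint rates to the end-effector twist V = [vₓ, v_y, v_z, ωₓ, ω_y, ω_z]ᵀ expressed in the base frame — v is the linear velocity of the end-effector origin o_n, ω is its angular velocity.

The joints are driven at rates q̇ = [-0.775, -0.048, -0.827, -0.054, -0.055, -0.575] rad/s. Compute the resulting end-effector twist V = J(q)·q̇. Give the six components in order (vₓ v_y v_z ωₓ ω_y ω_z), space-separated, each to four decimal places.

o_n = [0.3146, -0.5058, -0.0454]
J₁: ẑ×o_n = [0.5058, 0.3146, -0.0000], ω = ẑ
J2: z=[0.9781, 0.2079, 0.0000] o=[0.1185, -0.5575, 0.4900] → [-0.1113, 0.5237, 0.0099, 0.9781, 0.2079, 0.0000]
J3: z=[0.0573, -0.2696, -0.9613] o=[0.6321, -0.2322, 0.4294] → [-0.1350, 0.3324, -0.1013, 0.0573, -0.2696, -0.9613]
J4: z=[0.8598, 0.5027, -0.0897] o=[0.2823, 0.2703, -0.1069] → [-0.0387, -0.0558, -0.6835, 0.8598, 0.5027, -0.0897]
J5: z=[0.1446, -0.4081, -0.9014] o=[0.0031, 0.7047, -0.3484] → [-1.2148, -0.3246, -0.0478, 0.1446, -0.4081, -0.9014]
J6: z=[0.9654, 0.2579, 0.0380] o=[0.1333, 0.1793, -0.0896] → [0.0374, -0.0358, -0.7081, 0.9654, 0.2579, 0.0380]
V = J·q̇ = [-0.2276, -0.5024, 0.5300, -0.7038, 0.0600, 0.0525]

-0.2276 -0.5024 0.5300 -0.7038 0.0600 0.0525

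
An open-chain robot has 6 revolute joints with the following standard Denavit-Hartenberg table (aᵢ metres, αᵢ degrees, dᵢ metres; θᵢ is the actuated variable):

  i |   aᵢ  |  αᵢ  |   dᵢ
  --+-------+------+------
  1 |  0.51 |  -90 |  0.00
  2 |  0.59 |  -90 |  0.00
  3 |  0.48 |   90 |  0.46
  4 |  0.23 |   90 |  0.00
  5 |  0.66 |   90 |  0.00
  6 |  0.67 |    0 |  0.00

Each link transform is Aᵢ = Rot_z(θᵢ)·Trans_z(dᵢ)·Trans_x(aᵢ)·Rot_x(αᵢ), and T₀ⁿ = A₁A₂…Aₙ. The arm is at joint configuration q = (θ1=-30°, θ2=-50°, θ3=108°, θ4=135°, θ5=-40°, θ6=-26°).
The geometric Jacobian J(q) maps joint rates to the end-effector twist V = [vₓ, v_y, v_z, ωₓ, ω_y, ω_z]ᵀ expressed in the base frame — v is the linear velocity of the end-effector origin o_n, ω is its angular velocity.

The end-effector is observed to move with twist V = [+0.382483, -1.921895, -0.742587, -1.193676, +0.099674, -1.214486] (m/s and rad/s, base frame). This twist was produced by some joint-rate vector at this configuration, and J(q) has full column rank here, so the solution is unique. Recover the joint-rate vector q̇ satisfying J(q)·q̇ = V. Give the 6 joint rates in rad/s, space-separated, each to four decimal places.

o_n = [1.5665, 0.0155, -0.7094]
J₁: ẑ×o_n = [-0.0155, 1.5665, 0.0000], ω = ẑ
J2: z=[0.5000, 0.8660, 0.0000] o=[0.4417, -0.2550, 0.0000] → [-0.6144, 0.3547, -0.8389, 0.5000, 0.8660, 0.0000]
J3: z=[0.6634, -0.3830, -0.6428] o=[0.7701, -0.4446, 0.4520] → [0.7406, 0.2586, 0.6103, 0.6634, -0.3830, -0.6428]
J4: z=[0.3749, -0.5733, 0.7286] o=[0.7645, -0.9685, 0.0427] → [-0.2857, 0.8663, 0.8287, 0.3749, -0.5733, 0.7286]
J5: z=[0.0112, -0.7830, -0.6219] o=[0.9777, -0.9130, -0.0234] → [1.1146, -0.3585, 0.4715, 0.0112, -0.7830, -0.6219]
J6: z=[-0.8831, 0.2840, -0.3735] o=[1.2873, -0.5478, -0.4776] → [0.1445, -0.3090, -0.5767, -0.8831, 0.2840, -0.3735]
q̇ = J⁺·V = [-0.8100, 0.1600, -0.6170, 0.0100, 0.7040, 0.9920]

-0.8100 0.1600 -0.6170 0.0100 0.7040 0.9920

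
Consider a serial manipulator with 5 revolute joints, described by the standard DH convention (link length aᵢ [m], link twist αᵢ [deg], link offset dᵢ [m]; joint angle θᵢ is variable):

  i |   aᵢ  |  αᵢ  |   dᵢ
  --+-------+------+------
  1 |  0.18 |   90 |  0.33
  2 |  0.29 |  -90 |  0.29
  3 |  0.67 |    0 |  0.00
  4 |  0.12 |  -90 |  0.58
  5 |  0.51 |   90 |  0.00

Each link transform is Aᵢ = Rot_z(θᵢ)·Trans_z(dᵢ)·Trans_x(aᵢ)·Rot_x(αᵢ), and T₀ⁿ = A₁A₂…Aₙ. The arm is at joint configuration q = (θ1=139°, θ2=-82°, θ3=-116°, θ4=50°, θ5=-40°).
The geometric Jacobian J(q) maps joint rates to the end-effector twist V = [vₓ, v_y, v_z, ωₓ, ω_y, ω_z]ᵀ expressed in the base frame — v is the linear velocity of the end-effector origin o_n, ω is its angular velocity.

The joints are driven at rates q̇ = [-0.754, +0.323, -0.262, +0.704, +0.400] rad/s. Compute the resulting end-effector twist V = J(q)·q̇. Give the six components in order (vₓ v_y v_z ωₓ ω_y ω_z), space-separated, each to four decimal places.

o_n = [0.0557, 1.7519, 0.2543]
J₁: ẑ×o_n = [-1.7519, 0.0557, 0.0000], ω = ẑ
J2: z=[0.6561, 0.7547, 0.0000] o=[-0.1358, 0.1181, 0.3300] → [-0.0571, 0.0496, 0.9274, 0.6561, 0.7547, 0.0000]
J3: z=[-0.7474, 0.6497, 0.1392] o=[0.0239, 0.3634, 0.0428] → [-0.0558, 0.1625, -1.0583, -0.7474, 0.6497, 0.1392]
J4: z=[-0.7474, 0.6497, 0.1392] o=[0.4499, 0.7911, 0.3337] → [-0.1853, -0.1142, -0.4620, -0.7474, 0.6497, 0.1392]
J5: z=[-0.3628, -0.2236, -0.9047] o=[0.0832, 1.2551, 0.3661] → [0.4745, -0.0156, -0.1864, -0.3628, -0.2236, -0.9047]
V = J·q̇ = [1.3765, -0.1551, 0.1770, -0.2635, 0.4415, -1.0543]

1.3765 -0.1551 0.1770 -0.2635 0.4415 -1.0543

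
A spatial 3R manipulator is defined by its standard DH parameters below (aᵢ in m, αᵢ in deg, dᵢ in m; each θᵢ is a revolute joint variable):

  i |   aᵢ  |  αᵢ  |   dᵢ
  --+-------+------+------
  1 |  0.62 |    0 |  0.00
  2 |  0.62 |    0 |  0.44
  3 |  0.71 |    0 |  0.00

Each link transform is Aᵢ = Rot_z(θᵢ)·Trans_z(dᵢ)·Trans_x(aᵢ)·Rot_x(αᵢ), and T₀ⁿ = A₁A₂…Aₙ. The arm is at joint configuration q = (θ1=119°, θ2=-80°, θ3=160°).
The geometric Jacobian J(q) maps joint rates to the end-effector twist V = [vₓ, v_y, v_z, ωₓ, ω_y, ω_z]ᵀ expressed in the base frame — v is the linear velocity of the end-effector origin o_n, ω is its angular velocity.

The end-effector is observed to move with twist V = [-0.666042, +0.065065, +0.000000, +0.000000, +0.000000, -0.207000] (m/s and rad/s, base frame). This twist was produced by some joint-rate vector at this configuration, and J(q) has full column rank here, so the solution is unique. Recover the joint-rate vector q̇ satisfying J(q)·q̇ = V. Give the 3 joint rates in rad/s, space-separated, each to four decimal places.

0.8630 -0.4780 -0.5920

o_n = [-0.4901, 0.7013, 0.4400]
J₁: ẑ×o_n = [-0.7013, -0.4901, 0.0000], ω = ẑ
J2: z=[0.0000, 0.0000, 1.0000] o=[-0.3006, 0.5423, 0.0000] → [-0.1590, -0.1895, 0.0000, 0.0000, 0.0000, 1.0000]
J3: z=[0.0000, 0.0000, 1.0000] o=[0.1812, 0.9324, 0.4400] → [0.2312, -0.6713, 0.0000, 0.0000, 0.0000, 1.0000]
q̇ = J⁺·V = [0.8630, -0.4780, -0.5920]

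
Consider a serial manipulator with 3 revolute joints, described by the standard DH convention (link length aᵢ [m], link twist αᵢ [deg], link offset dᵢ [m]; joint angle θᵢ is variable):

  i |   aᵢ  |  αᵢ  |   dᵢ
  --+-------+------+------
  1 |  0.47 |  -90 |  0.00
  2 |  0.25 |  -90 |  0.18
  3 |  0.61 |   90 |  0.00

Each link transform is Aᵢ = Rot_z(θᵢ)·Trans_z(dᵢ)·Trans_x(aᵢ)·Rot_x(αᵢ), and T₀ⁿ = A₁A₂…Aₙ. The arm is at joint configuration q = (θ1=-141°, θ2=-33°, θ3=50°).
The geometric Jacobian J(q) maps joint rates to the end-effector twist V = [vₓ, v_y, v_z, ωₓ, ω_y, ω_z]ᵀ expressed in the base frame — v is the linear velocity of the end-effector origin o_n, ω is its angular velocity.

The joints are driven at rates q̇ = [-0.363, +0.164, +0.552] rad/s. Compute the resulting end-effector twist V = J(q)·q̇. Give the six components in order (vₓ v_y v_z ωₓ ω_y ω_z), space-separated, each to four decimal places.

-0.1620 0.6184 -0.2288 -0.1304 -0.3167 -0.8259

o_n = [-0.9646, -0.4114, 0.3497]
J₁: ẑ×o_n = [0.4114, -0.9646, 0.0000], ω = ẑ
J2: z=[0.6293, -0.7771, 0.0000] o=[-0.3653, -0.2958, 0.0000] → [-0.2718, -0.2201, -0.5385, 0.6293, -0.7771, 0.0000]
J3: z=[-0.4233, -0.3428, -0.8387] o=[-0.4149, -0.5676, 0.1362] → [0.0578, 0.5513, -0.2545, -0.4233, -0.3428, -0.8387]
V = J·q̇ = [-0.1620, 0.6184, -0.2288, -0.1304, -0.3167, -0.8259]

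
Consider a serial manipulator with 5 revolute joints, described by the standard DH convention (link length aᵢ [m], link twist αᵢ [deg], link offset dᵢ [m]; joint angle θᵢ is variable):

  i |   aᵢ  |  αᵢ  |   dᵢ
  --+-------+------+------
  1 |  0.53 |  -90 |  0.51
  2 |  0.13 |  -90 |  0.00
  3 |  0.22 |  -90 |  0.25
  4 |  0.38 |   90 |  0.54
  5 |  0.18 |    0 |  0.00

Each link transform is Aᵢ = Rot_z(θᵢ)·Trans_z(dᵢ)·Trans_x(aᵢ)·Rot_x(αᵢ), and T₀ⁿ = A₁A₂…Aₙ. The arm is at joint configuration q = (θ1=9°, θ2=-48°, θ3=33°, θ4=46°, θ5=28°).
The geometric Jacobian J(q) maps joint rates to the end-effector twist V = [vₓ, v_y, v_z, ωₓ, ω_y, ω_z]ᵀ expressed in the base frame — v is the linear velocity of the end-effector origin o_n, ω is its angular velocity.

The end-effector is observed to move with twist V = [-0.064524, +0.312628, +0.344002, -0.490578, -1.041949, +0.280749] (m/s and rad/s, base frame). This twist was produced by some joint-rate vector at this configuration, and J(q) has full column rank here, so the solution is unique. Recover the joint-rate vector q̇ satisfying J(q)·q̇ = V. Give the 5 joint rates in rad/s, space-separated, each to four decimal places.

o_n = [0.7456, -0.7400, 0.8164]
J₁: ẑ×o_n = [0.7400, 0.7456, -0.0000], ω = ẑ
J2: z=[-0.1564, 0.9877, 0.0000] o=[0.5235, 0.0829, 0.5100] → [0.3026, 0.0479, -0.0906, -0.1564, 0.9877, 0.0000]
J3: z=[0.7340, 0.1163, -0.6691] o=[0.6094, 0.0965, 0.6066] → [-0.5353, -0.2451, -0.6298, 0.7340, 0.1163, -0.6691]
J4: z=[-0.2288, -0.8854, -0.4047] o=[0.9336, 0.0265, 0.5764] → [-0.5227, 0.1310, 0.0089, -0.2288, -0.8854, -0.4047]
J5: z=[0.9699, -0.2431, -0.0165] o=[0.7782, -0.6021, 0.7053] → [-0.0293, -0.1072, -0.1416, 0.9699, -0.2431, -0.0165]
q̇ = J⁺·V = [0.2060, -0.5860, -0.4180, 0.5130, -0.1630]

0.2060 -0.5860 -0.4180 0.5130 -0.1630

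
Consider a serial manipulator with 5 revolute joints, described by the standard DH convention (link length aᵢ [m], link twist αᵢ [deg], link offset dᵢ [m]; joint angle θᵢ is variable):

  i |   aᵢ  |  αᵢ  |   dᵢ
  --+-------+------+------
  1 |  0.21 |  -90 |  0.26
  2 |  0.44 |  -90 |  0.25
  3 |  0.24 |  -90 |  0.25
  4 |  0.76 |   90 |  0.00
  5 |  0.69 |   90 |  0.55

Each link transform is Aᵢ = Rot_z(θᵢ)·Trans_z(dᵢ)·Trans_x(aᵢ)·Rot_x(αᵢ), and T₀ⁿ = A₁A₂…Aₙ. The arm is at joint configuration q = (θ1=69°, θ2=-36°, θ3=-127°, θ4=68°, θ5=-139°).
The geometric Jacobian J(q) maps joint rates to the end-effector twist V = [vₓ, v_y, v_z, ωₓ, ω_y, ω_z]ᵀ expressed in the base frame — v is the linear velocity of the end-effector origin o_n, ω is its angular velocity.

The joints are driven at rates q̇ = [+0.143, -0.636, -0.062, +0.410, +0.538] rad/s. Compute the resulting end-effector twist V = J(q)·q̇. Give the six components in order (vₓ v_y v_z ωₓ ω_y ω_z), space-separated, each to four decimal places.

0.0251 -0.3653 0.0735 0.0288 0.1004 0.0461

o_n = [-0.6042, 0.2345, -0.1803]
J₁: ẑ×o_n = [-0.2345, -0.6042, 0.0000], ω = ẑ
J2: z=[-0.9336, 0.3584, 0.0000] o=[0.0753, 0.1961, 0.2600] → [-0.1578, -0.4111, 0.2076, -0.9336, 0.3584, 0.0000]
J3: z=[0.2106, 0.5487, -0.8090] o=[-0.0306, 0.6180, 0.5186] → [-0.6938, 0.6113, 0.2340, 0.2106, 0.5487, -0.8090]
J4: z=[-0.3303, 0.8189, 0.4694] o=[-0.1987, 0.7148, 0.2315] → [-0.1118, -0.3264, 0.4907, -0.3303, 0.8189, 0.4694]
J5: z=[-0.7742, 0.0495, -0.6310] o=[-0.6091, 0.2802, 0.7008] → [-0.0724, -0.6853, 0.0351, -0.7742, 0.0495, -0.6310]
V = J·q̇ = [0.0251, -0.3653, 0.0735, 0.0288, 0.1004, 0.0461]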